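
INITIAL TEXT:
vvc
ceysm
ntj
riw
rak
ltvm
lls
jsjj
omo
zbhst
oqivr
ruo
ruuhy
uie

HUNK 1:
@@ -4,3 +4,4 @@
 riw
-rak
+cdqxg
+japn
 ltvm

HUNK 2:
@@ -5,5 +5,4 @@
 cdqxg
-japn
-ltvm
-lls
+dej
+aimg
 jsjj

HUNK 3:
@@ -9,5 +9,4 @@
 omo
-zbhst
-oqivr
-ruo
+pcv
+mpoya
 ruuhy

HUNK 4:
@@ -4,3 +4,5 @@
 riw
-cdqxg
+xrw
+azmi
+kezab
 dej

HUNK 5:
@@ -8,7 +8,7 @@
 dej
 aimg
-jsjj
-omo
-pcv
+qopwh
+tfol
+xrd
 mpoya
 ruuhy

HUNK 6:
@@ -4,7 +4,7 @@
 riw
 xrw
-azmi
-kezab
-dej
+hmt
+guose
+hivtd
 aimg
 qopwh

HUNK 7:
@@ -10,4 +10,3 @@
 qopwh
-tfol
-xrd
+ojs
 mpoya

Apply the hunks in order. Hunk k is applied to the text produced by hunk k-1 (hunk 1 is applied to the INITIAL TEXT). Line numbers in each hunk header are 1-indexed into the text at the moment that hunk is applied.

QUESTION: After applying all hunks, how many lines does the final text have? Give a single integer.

Hunk 1: at line 4 remove [rak] add [cdqxg,japn] -> 15 lines: vvc ceysm ntj riw cdqxg japn ltvm lls jsjj omo zbhst oqivr ruo ruuhy uie
Hunk 2: at line 5 remove [japn,ltvm,lls] add [dej,aimg] -> 14 lines: vvc ceysm ntj riw cdqxg dej aimg jsjj omo zbhst oqivr ruo ruuhy uie
Hunk 3: at line 9 remove [zbhst,oqivr,ruo] add [pcv,mpoya] -> 13 lines: vvc ceysm ntj riw cdqxg dej aimg jsjj omo pcv mpoya ruuhy uie
Hunk 4: at line 4 remove [cdqxg] add [xrw,azmi,kezab] -> 15 lines: vvc ceysm ntj riw xrw azmi kezab dej aimg jsjj omo pcv mpoya ruuhy uie
Hunk 5: at line 8 remove [jsjj,omo,pcv] add [qopwh,tfol,xrd] -> 15 lines: vvc ceysm ntj riw xrw azmi kezab dej aimg qopwh tfol xrd mpoya ruuhy uie
Hunk 6: at line 4 remove [azmi,kezab,dej] add [hmt,guose,hivtd] -> 15 lines: vvc ceysm ntj riw xrw hmt guose hivtd aimg qopwh tfol xrd mpoya ruuhy uie
Hunk 7: at line 10 remove [tfol,xrd] add [ojs] -> 14 lines: vvc ceysm ntj riw xrw hmt guose hivtd aimg qopwh ojs mpoya ruuhy uie
Final line count: 14

Answer: 14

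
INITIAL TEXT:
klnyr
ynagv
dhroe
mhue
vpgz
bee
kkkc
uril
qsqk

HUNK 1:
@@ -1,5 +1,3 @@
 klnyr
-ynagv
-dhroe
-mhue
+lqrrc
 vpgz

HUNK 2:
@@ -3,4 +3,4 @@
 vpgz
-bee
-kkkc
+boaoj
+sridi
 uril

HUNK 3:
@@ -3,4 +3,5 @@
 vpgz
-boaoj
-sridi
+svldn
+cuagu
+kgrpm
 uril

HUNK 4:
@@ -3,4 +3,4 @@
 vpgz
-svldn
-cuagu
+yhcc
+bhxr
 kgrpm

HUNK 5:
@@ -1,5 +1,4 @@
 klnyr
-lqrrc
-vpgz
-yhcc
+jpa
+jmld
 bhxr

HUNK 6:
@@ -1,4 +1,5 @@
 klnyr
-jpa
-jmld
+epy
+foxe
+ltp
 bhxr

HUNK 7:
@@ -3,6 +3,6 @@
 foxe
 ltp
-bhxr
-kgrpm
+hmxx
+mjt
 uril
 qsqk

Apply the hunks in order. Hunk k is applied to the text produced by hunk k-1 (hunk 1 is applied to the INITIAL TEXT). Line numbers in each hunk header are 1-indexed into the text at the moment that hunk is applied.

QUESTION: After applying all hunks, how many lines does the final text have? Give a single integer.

Hunk 1: at line 1 remove [ynagv,dhroe,mhue] add [lqrrc] -> 7 lines: klnyr lqrrc vpgz bee kkkc uril qsqk
Hunk 2: at line 3 remove [bee,kkkc] add [boaoj,sridi] -> 7 lines: klnyr lqrrc vpgz boaoj sridi uril qsqk
Hunk 3: at line 3 remove [boaoj,sridi] add [svldn,cuagu,kgrpm] -> 8 lines: klnyr lqrrc vpgz svldn cuagu kgrpm uril qsqk
Hunk 4: at line 3 remove [svldn,cuagu] add [yhcc,bhxr] -> 8 lines: klnyr lqrrc vpgz yhcc bhxr kgrpm uril qsqk
Hunk 5: at line 1 remove [lqrrc,vpgz,yhcc] add [jpa,jmld] -> 7 lines: klnyr jpa jmld bhxr kgrpm uril qsqk
Hunk 6: at line 1 remove [jpa,jmld] add [epy,foxe,ltp] -> 8 lines: klnyr epy foxe ltp bhxr kgrpm uril qsqk
Hunk 7: at line 3 remove [bhxr,kgrpm] add [hmxx,mjt] -> 8 lines: klnyr epy foxe ltp hmxx mjt uril qsqk
Final line count: 8

Answer: 8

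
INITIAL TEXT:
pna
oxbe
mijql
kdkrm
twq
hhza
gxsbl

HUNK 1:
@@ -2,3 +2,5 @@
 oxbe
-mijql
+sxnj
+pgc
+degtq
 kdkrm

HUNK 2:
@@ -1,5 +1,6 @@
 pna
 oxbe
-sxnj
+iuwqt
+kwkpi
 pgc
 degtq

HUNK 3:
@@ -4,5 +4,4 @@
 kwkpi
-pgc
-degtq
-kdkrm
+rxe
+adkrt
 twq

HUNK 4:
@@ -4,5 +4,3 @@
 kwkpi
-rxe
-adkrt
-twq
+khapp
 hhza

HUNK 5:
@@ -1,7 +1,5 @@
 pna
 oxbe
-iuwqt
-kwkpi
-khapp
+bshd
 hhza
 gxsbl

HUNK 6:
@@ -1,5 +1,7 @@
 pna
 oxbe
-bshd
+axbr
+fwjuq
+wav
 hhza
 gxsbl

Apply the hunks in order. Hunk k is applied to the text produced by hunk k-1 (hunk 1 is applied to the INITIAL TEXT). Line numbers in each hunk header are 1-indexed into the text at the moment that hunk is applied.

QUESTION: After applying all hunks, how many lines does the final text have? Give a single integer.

Hunk 1: at line 2 remove [mijql] add [sxnj,pgc,degtq] -> 9 lines: pna oxbe sxnj pgc degtq kdkrm twq hhza gxsbl
Hunk 2: at line 1 remove [sxnj] add [iuwqt,kwkpi] -> 10 lines: pna oxbe iuwqt kwkpi pgc degtq kdkrm twq hhza gxsbl
Hunk 3: at line 4 remove [pgc,degtq,kdkrm] add [rxe,adkrt] -> 9 lines: pna oxbe iuwqt kwkpi rxe adkrt twq hhza gxsbl
Hunk 4: at line 4 remove [rxe,adkrt,twq] add [khapp] -> 7 lines: pna oxbe iuwqt kwkpi khapp hhza gxsbl
Hunk 5: at line 1 remove [iuwqt,kwkpi,khapp] add [bshd] -> 5 lines: pna oxbe bshd hhza gxsbl
Hunk 6: at line 1 remove [bshd] add [axbr,fwjuq,wav] -> 7 lines: pna oxbe axbr fwjuq wav hhza gxsbl
Final line count: 7

Answer: 7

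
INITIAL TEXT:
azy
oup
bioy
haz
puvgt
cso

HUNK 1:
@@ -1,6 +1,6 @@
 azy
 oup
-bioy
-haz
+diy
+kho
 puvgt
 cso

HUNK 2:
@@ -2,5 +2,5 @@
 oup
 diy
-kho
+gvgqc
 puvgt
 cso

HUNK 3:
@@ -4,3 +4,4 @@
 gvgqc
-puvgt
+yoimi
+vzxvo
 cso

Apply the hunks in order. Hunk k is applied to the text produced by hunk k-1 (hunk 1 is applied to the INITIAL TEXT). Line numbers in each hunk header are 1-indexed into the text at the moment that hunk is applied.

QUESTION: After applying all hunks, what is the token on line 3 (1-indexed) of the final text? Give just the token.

Answer: diy

Derivation:
Hunk 1: at line 1 remove [bioy,haz] add [diy,kho] -> 6 lines: azy oup diy kho puvgt cso
Hunk 2: at line 2 remove [kho] add [gvgqc] -> 6 lines: azy oup diy gvgqc puvgt cso
Hunk 3: at line 4 remove [puvgt] add [yoimi,vzxvo] -> 7 lines: azy oup diy gvgqc yoimi vzxvo cso
Final line 3: diy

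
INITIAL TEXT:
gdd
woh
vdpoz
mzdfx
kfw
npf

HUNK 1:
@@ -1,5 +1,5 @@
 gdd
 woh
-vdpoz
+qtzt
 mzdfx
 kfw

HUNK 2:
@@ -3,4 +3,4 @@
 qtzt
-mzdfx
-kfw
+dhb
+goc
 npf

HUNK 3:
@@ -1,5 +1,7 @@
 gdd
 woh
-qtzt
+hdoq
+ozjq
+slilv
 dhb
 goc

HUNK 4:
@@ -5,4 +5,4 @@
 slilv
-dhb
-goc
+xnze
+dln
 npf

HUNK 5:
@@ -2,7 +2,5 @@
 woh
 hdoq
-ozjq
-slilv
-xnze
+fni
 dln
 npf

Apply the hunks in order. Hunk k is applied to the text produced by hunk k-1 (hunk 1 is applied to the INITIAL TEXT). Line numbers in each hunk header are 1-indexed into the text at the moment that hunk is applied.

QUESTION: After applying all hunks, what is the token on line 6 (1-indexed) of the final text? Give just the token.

Hunk 1: at line 1 remove [vdpoz] add [qtzt] -> 6 lines: gdd woh qtzt mzdfx kfw npf
Hunk 2: at line 3 remove [mzdfx,kfw] add [dhb,goc] -> 6 lines: gdd woh qtzt dhb goc npf
Hunk 3: at line 1 remove [qtzt] add [hdoq,ozjq,slilv] -> 8 lines: gdd woh hdoq ozjq slilv dhb goc npf
Hunk 4: at line 5 remove [dhb,goc] add [xnze,dln] -> 8 lines: gdd woh hdoq ozjq slilv xnze dln npf
Hunk 5: at line 2 remove [ozjq,slilv,xnze] add [fni] -> 6 lines: gdd woh hdoq fni dln npf
Final line 6: npf

Answer: npf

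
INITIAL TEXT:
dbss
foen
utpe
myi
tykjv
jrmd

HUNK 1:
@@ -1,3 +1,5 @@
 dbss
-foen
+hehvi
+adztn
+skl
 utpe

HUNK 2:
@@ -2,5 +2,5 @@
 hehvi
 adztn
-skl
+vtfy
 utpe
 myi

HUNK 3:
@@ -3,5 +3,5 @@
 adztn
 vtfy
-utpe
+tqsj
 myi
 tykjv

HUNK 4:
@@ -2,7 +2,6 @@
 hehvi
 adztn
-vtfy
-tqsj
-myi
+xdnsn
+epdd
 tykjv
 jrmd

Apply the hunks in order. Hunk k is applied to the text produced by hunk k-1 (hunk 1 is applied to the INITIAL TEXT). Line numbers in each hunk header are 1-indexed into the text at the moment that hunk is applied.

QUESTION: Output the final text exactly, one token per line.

Hunk 1: at line 1 remove [foen] add [hehvi,adztn,skl] -> 8 lines: dbss hehvi adztn skl utpe myi tykjv jrmd
Hunk 2: at line 2 remove [skl] add [vtfy] -> 8 lines: dbss hehvi adztn vtfy utpe myi tykjv jrmd
Hunk 3: at line 3 remove [utpe] add [tqsj] -> 8 lines: dbss hehvi adztn vtfy tqsj myi tykjv jrmd
Hunk 4: at line 2 remove [vtfy,tqsj,myi] add [xdnsn,epdd] -> 7 lines: dbss hehvi adztn xdnsn epdd tykjv jrmd

Answer: dbss
hehvi
adztn
xdnsn
epdd
tykjv
jrmd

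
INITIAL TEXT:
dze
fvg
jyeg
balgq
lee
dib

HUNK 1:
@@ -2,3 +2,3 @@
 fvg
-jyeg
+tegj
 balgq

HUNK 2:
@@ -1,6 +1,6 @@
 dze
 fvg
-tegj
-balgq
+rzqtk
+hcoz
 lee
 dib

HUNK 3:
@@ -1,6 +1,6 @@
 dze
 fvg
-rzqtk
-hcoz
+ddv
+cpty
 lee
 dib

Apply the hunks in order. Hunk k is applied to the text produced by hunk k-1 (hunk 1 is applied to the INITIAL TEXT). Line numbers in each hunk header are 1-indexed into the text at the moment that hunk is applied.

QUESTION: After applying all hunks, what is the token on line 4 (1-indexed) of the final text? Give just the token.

Hunk 1: at line 2 remove [jyeg] add [tegj] -> 6 lines: dze fvg tegj balgq lee dib
Hunk 2: at line 1 remove [tegj,balgq] add [rzqtk,hcoz] -> 6 lines: dze fvg rzqtk hcoz lee dib
Hunk 3: at line 1 remove [rzqtk,hcoz] add [ddv,cpty] -> 6 lines: dze fvg ddv cpty lee dib
Final line 4: cpty

Answer: cpty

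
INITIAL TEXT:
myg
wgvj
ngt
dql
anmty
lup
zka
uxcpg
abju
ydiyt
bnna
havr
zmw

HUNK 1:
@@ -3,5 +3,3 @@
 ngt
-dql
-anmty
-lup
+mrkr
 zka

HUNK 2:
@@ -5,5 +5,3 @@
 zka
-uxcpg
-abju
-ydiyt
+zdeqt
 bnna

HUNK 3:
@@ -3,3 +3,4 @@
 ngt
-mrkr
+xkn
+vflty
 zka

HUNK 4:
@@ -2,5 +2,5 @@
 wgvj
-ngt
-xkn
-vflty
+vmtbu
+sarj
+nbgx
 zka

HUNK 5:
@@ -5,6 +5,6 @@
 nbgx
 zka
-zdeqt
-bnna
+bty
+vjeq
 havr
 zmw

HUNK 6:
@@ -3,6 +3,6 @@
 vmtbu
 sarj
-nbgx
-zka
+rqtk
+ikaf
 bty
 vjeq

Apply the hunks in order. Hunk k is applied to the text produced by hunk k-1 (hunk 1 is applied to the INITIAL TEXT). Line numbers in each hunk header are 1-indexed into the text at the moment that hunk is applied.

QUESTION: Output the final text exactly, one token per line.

Answer: myg
wgvj
vmtbu
sarj
rqtk
ikaf
bty
vjeq
havr
zmw

Derivation:
Hunk 1: at line 3 remove [dql,anmty,lup] add [mrkr] -> 11 lines: myg wgvj ngt mrkr zka uxcpg abju ydiyt bnna havr zmw
Hunk 2: at line 5 remove [uxcpg,abju,ydiyt] add [zdeqt] -> 9 lines: myg wgvj ngt mrkr zka zdeqt bnna havr zmw
Hunk 3: at line 3 remove [mrkr] add [xkn,vflty] -> 10 lines: myg wgvj ngt xkn vflty zka zdeqt bnna havr zmw
Hunk 4: at line 2 remove [ngt,xkn,vflty] add [vmtbu,sarj,nbgx] -> 10 lines: myg wgvj vmtbu sarj nbgx zka zdeqt bnna havr zmw
Hunk 5: at line 5 remove [zdeqt,bnna] add [bty,vjeq] -> 10 lines: myg wgvj vmtbu sarj nbgx zka bty vjeq havr zmw
Hunk 6: at line 3 remove [nbgx,zka] add [rqtk,ikaf] -> 10 lines: myg wgvj vmtbu sarj rqtk ikaf bty vjeq havr zmw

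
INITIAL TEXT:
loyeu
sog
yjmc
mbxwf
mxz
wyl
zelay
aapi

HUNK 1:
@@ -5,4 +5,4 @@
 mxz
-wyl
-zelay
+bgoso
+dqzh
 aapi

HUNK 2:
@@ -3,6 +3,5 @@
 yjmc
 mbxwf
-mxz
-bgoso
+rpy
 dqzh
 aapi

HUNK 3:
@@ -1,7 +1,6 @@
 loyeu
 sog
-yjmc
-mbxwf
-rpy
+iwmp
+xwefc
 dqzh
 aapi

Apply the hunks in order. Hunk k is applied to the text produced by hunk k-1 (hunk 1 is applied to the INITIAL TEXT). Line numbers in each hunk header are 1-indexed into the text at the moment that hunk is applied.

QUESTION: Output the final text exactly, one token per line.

Hunk 1: at line 5 remove [wyl,zelay] add [bgoso,dqzh] -> 8 lines: loyeu sog yjmc mbxwf mxz bgoso dqzh aapi
Hunk 2: at line 3 remove [mxz,bgoso] add [rpy] -> 7 lines: loyeu sog yjmc mbxwf rpy dqzh aapi
Hunk 3: at line 1 remove [yjmc,mbxwf,rpy] add [iwmp,xwefc] -> 6 lines: loyeu sog iwmp xwefc dqzh aapi

Answer: loyeu
sog
iwmp
xwefc
dqzh
aapi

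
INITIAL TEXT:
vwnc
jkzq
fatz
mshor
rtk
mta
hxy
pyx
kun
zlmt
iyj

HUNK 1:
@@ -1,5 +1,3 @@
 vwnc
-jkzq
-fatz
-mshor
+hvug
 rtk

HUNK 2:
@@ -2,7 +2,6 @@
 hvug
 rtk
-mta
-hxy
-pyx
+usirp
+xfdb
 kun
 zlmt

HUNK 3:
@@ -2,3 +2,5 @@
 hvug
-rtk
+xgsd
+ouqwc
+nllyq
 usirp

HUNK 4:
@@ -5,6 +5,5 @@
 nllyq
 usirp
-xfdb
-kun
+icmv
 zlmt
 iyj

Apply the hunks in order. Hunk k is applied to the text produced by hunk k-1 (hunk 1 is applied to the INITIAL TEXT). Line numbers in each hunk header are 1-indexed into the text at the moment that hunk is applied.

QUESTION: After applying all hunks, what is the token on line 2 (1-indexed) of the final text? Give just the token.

Answer: hvug

Derivation:
Hunk 1: at line 1 remove [jkzq,fatz,mshor] add [hvug] -> 9 lines: vwnc hvug rtk mta hxy pyx kun zlmt iyj
Hunk 2: at line 2 remove [mta,hxy,pyx] add [usirp,xfdb] -> 8 lines: vwnc hvug rtk usirp xfdb kun zlmt iyj
Hunk 3: at line 2 remove [rtk] add [xgsd,ouqwc,nllyq] -> 10 lines: vwnc hvug xgsd ouqwc nllyq usirp xfdb kun zlmt iyj
Hunk 4: at line 5 remove [xfdb,kun] add [icmv] -> 9 lines: vwnc hvug xgsd ouqwc nllyq usirp icmv zlmt iyj
Final line 2: hvug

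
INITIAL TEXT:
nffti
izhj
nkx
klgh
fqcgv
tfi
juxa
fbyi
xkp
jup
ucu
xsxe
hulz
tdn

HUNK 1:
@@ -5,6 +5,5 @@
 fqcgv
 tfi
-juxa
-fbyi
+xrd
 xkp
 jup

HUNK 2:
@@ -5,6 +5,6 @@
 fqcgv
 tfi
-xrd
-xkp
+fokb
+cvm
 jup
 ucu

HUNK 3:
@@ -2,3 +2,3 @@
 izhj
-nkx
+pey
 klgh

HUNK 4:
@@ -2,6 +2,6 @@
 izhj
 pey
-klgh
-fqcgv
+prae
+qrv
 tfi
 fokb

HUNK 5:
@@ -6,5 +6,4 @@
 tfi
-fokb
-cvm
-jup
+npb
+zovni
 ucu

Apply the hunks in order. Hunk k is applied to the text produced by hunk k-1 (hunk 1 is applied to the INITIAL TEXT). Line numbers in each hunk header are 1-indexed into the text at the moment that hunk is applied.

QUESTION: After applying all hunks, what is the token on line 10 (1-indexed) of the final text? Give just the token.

Hunk 1: at line 5 remove [juxa,fbyi] add [xrd] -> 13 lines: nffti izhj nkx klgh fqcgv tfi xrd xkp jup ucu xsxe hulz tdn
Hunk 2: at line 5 remove [xrd,xkp] add [fokb,cvm] -> 13 lines: nffti izhj nkx klgh fqcgv tfi fokb cvm jup ucu xsxe hulz tdn
Hunk 3: at line 2 remove [nkx] add [pey] -> 13 lines: nffti izhj pey klgh fqcgv tfi fokb cvm jup ucu xsxe hulz tdn
Hunk 4: at line 2 remove [klgh,fqcgv] add [prae,qrv] -> 13 lines: nffti izhj pey prae qrv tfi fokb cvm jup ucu xsxe hulz tdn
Hunk 5: at line 6 remove [fokb,cvm,jup] add [npb,zovni] -> 12 lines: nffti izhj pey prae qrv tfi npb zovni ucu xsxe hulz tdn
Final line 10: xsxe

Answer: xsxe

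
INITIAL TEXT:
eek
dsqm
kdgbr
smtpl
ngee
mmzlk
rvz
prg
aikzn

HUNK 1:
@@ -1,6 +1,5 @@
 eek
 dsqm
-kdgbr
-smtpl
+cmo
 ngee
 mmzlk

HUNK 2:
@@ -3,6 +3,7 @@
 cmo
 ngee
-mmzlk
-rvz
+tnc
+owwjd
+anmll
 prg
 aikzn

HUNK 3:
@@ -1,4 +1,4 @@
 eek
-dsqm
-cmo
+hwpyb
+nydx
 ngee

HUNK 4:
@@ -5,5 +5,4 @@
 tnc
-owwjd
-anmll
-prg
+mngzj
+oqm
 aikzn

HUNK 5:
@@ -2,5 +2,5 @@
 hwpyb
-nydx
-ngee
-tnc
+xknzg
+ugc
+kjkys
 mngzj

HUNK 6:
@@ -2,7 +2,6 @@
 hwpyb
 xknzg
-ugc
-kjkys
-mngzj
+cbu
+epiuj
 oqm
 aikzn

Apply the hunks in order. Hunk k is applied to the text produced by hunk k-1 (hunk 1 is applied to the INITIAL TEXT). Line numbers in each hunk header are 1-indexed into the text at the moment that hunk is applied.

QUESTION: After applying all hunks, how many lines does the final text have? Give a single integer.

Hunk 1: at line 1 remove [kdgbr,smtpl] add [cmo] -> 8 lines: eek dsqm cmo ngee mmzlk rvz prg aikzn
Hunk 2: at line 3 remove [mmzlk,rvz] add [tnc,owwjd,anmll] -> 9 lines: eek dsqm cmo ngee tnc owwjd anmll prg aikzn
Hunk 3: at line 1 remove [dsqm,cmo] add [hwpyb,nydx] -> 9 lines: eek hwpyb nydx ngee tnc owwjd anmll prg aikzn
Hunk 4: at line 5 remove [owwjd,anmll,prg] add [mngzj,oqm] -> 8 lines: eek hwpyb nydx ngee tnc mngzj oqm aikzn
Hunk 5: at line 2 remove [nydx,ngee,tnc] add [xknzg,ugc,kjkys] -> 8 lines: eek hwpyb xknzg ugc kjkys mngzj oqm aikzn
Hunk 6: at line 2 remove [ugc,kjkys,mngzj] add [cbu,epiuj] -> 7 lines: eek hwpyb xknzg cbu epiuj oqm aikzn
Final line count: 7

Answer: 7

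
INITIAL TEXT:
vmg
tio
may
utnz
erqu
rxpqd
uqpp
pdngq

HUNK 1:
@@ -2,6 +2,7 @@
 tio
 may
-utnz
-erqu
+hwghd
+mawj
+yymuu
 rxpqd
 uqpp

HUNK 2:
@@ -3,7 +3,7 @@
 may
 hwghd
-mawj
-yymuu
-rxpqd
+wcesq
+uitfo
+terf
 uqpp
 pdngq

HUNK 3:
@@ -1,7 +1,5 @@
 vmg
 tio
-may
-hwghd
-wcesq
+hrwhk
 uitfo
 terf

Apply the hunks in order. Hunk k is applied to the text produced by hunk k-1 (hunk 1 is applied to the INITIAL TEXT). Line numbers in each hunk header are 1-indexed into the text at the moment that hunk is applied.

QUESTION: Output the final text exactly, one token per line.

Answer: vmg
tio
hrwhk
uitfo
terf
uqpp
pdngq

Derivation:
Hunk 1: at line 2 remove [utnz,erqu] add [hwghd,mawj,yymuu] -> 9 lines: vmg tio may hwghd mawj yymuu rxpqd uqpp pdngq
Hunk 2: at line 3 remove [mawj,yymuu,rxpqd] add [wcesq,uitfo,terf] -> 9 lines: vmg tio may hwghd wcesq uitfo terf uqpp pdngq
Hunk 3: at line 1 remove [may,hwghd,wcesq] add [hrwhk] -> 7 lines: vmg tio hrwhk uitfo terf uqpp pdngq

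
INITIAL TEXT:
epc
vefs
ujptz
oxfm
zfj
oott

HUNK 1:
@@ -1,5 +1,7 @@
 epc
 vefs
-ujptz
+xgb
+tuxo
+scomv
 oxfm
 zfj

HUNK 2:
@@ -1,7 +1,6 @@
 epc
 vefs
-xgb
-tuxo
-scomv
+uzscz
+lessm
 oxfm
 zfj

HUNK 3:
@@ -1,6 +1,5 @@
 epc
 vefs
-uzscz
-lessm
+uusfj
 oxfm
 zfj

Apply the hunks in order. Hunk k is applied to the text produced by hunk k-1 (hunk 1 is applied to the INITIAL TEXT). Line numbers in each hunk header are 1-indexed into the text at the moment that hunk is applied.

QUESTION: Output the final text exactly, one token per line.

Answer: epc
vefs
uusfj
oxfm
zfj
oott

Derivation:
Hunk 1: at line 1 remove [ujptz] add [xgb,tuxo,scomv] -> 8 lines: epc vefs xgb tuxo scomv oxfm zfj oott
Hunk 2: at line 1 remove [xgb,tuxo,scomv] add [uzscz,lessm] -> 7 lines: epc vefs uzscz lessm oxfm zfj oott
Hunk 3: at line 1 remove [uzscz,lessm] add [uusfj] -> 6 lines: epc vefs uusfj oxfm zfj oott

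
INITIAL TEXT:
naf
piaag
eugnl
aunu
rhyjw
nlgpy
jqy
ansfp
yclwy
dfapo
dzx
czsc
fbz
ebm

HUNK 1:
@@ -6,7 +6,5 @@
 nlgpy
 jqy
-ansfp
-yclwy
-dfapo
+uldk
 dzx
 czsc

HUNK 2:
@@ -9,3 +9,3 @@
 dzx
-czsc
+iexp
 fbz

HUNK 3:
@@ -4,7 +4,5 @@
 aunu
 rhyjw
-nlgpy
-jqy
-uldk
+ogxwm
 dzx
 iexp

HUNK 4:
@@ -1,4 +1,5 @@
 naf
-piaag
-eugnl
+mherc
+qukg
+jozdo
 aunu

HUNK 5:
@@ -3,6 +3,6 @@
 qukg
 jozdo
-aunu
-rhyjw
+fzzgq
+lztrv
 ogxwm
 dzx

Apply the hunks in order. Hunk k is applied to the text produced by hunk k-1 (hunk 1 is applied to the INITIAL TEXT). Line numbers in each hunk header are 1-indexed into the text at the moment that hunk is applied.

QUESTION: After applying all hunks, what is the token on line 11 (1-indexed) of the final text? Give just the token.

Hunk 1: at line 6 remove [ansfp,yclwy,dfapo] add [uldk] -> 12 lines: naf piaag eugnl aunu rhyjw nlgpy jqy uldk dzx czsc fbz ebm
Hunk 2: at line 9 remove [czsc] add [iexp] -> 12 lines: naf piaag eugnl aunu rhyjw nlgpy jqy uldk dzx iexp fbz ebm
Hunk 3: at line 4 remove [nlgpy,jqy,uldk] add [ogxwm] -> 10 lines: naf piaag eugnl aunu rhyjw ogxwm dzx iexp fbz ebm
Hunk 4: at line 1 remove [piaag,eugnl] add [mherc,qukg,jozdo] -> 11 lines: naf mherc qukg jozdo aunu rhyjw ogxwm dzx iexp fbz ebm
Hunk 5: at line 3 remove [aunu,rhyjw] add [fzzgq,lztrv] -> 11 lines: naf mherc qukg jozdo fzzgq lztrv ogxwm dzx iexp fbz ebm
Final line 11: ebm

Answer: ebm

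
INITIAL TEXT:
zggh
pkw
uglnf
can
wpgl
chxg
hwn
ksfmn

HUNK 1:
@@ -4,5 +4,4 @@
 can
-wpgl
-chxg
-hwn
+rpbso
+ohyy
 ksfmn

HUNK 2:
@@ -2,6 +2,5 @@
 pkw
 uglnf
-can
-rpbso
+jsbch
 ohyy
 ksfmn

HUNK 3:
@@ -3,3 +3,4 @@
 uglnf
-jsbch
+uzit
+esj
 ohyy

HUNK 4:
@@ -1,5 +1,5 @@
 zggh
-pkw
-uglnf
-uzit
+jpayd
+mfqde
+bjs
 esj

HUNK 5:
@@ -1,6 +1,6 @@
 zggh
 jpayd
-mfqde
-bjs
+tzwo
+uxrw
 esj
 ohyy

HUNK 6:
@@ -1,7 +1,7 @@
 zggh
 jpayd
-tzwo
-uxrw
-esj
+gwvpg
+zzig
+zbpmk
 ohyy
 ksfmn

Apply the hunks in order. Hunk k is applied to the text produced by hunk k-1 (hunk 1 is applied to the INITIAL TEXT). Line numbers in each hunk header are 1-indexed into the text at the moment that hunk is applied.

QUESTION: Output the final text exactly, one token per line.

Answer: zggh
jpayd
gwvpg
zzig
zbpmk
ohyy
ksfmn

Derivation:
Hunk 1: at line 4 remove [wpgl,chxg,hwn] add [rpbso,ohyy] -> 7 lines: zggh pkw uglnf can rpbso ohyy ksfmn
Hunk 2: at line 2 remove [can,rpbso] add [jsbch] -> 6 lines: zggh pkw uglnf jsbch ohyy ksfmn
Hunk 3: at line 3 remove [jsbch] add [uzit,esj] -> 7 lines: zggh pkw uglnf uzit esj ohyy ksfmn
Hunk 4: at line 1 remove [pkw,uglnf,uzit] add [jpayd,mfqde,bjs] -> 7 lines: zggh jpayd mfqde bjs esj ohyy ksfmn
Hunk 5: at line 1 remove [mfqde,bjs] add [tzwo,uxrw] -> 7 lines: zggh jpayd tzwo uxrw esj ohyy ksfmn
Hunk 6: at line 1 remove [tzwo,uxrw,esj] add [gwvpg,zzig,zbpmk] -> 7 lines: zggh jpayd gwvpg zzig zbpmk ohyy ksfmn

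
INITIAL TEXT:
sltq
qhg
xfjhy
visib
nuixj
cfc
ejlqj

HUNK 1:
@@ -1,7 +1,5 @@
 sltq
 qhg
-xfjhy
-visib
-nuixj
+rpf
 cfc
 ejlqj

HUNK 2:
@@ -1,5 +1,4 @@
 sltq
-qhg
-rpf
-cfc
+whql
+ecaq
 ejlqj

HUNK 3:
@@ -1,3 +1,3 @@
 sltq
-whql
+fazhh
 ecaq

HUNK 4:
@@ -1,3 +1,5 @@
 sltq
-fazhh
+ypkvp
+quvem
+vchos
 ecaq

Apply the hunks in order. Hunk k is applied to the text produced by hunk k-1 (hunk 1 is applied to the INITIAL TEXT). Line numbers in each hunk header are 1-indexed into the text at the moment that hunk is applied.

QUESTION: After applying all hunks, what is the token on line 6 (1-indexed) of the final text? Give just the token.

Hunk 1: at line 1 remove [xfjhy,visib,nuixj] add [rpf] -> 5 lines: sltq qhg rpf cfc ejlqj
Hunk 2: at line 1 remove [qhg,rpf,cfc] add [whql,ecaq] -> 4 lines: sltq whql ecaq ejlqj
Hunk 3: at line 1 remove [whql] add [fazhh] -> 4 lines: sltq fazhh ecaq ejlqj
Hunk 4: at line 1 remove [fazhh] add [ypkvp,quvem,vchos] -> 6 lines: sltq ypkvp quvem vchos ecaq ejlqj
Final line 6: ejlqj

Answer: ejlqj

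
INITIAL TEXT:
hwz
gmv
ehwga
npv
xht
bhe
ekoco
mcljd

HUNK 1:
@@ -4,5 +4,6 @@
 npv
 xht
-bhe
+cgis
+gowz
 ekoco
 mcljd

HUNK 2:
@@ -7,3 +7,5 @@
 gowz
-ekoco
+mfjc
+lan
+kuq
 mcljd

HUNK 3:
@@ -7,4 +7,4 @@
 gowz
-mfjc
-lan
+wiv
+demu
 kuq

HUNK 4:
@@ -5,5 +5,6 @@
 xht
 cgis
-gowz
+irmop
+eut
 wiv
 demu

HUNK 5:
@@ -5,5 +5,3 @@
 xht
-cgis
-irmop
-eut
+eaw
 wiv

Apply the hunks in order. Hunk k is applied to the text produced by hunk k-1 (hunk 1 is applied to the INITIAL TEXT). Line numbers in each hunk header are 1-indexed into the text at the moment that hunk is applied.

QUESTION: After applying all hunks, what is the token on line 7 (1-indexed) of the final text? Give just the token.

Answer: wiv

Derivation:
Hunk 1: at line 4 remove [bhe] add [cgis,gowz] -> 9 lines: hwz gmv ehwga npv xht cgis gowz ekoco mcljd
Hunk 2: at line 7 remove [ekoco] add [mfjc,lan,kuq] -> 11 lines: hwz gmv ehwga npv xht cgis gowz mfjc lan kuq mcljd
Hunk 3: at line 7 remove [mfjc,lan] add [wiv,demu] -> 11 lines: hwz gmv ehwga npv xht cgis gowz wiv demu kuq mcljd
Hunk 4: at line 5 remove [gowz] add [irmop,eut] -> 12 lines: hwz gmv ehwga npv xht cgis irmop eut wiv demu kuq mcljd
Hunk 5: at line 5 remove [cgis,irmop,eut] add [eaw] -> 10 lines: hwz gmv ehwga npv xht eaw wiv demu kuq mcljd
Final line 7: wiv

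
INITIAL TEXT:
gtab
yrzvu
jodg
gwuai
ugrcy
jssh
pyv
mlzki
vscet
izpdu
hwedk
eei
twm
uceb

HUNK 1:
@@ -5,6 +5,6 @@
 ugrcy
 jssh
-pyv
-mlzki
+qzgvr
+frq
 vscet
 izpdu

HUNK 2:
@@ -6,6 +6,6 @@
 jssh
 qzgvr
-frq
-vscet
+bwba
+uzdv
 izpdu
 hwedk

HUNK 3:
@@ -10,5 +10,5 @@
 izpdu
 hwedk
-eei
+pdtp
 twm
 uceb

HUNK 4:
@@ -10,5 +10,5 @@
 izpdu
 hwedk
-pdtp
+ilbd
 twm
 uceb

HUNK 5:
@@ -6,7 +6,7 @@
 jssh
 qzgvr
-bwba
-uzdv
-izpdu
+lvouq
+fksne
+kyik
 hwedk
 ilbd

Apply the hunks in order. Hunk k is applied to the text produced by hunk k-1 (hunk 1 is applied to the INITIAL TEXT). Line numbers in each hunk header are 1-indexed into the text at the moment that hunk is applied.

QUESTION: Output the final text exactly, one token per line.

Answer: gtab
yrzvu
jodg
gwuai
ugrcy
jssh
qzgvr
lvouq
fksne
kyik
hwedk
ilbd
twm
uceb

Derivation:
Hunk 1: at line 5 remove [pyv,mlzki] add [qzgvr,frq] -> 14 lines: gtab yrzvu jodg gwuai ugrcy jssh qzgvr frq vscet izpdu hwedk eei twm uceb
Hunk 2: at line 6 remove [frq,vscet] add [bwba,uzdv] -> 14 lines: gtab yrzvu jodg gwuai ugrcy jssh qzgvr bwba uzdv izpdu hwedk eei twm uceb
Hunk 3: at line 10 remove [eei] add [pdtp] -> 14 lines: gtab yrzvu jodg gwuai ugrcy jssh qzgvr bwba uzdv izpdu hwedk pdtp twm uceb
Hunk 4: at line 10 remove [pdtp] add [ilbd] -> 14 lines: gtab yrzvu jodg gwuai ugrcy jssh qzgvr bwba uzdv izpdu hwedk ilbd twm uceb
Hunk 5: at line 6 remove [bwba,uzdv,izpdu] add [lvouq,fksne,kyik] -> 14 lines: gtab yrzvu jodg gwuai ugrcy jssh qzgvr lvouq fksne kyik hwedk ilbd twm uceb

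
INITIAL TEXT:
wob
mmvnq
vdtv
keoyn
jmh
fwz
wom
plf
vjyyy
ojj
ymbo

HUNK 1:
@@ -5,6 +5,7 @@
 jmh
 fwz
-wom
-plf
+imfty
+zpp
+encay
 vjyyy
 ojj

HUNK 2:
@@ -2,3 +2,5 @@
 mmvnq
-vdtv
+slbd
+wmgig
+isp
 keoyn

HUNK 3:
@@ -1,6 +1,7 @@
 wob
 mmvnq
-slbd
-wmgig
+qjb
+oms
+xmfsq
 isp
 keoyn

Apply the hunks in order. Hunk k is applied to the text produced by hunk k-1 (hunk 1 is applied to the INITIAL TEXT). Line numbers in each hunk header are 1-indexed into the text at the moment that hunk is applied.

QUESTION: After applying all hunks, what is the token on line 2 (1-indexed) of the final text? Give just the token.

Answer: mmvnq

Derivation:
Hunk 1: at line 5 remove [wom,plf] add [imfty,zpp,encay] -> 12 lines: wob mmvnq vdtv keoyn jmh fwz imfty zpp encay vjyyy ojj ymbo
Hunk 2: at line 2 remove [vdtv] add [slbd,wmgig,isp] -> 14 lines: wob mmvnq slbd wmgig isp keoyn jmh fwz imfty zpp encay vjyyy ojj ymbo
Hunk 3: at line 1 remove [slbd,wmgig] add [qjb,oms,xmfsq] -> 15 lines: wob mmvnq qjb oms xmfsq isp keoyn jmh fwz imfty zpp encay vjyyy ojj ymbo
Final line 2: mmvnq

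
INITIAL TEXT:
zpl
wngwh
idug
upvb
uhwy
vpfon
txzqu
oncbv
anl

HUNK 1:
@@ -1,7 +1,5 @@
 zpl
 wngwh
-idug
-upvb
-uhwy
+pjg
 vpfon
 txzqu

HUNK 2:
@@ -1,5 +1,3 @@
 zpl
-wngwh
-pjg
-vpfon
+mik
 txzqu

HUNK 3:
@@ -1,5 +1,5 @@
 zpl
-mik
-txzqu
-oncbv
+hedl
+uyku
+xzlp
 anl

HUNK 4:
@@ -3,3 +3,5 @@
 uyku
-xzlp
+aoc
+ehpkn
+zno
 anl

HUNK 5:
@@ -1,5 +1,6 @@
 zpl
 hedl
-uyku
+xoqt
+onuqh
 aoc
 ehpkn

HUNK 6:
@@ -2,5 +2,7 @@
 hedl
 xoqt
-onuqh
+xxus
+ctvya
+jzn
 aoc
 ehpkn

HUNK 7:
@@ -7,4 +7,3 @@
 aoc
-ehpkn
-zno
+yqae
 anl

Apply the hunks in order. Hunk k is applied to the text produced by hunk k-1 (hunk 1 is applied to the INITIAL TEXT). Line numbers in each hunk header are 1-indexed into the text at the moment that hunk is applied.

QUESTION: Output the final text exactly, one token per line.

Hunk 1: at line 1 remove [idug,upvb,uhwy] add [pjg] -> 7 lines: zpl wngwh pjg vpfon txzqu oncbv anl
Hunk 2: at line 1 remove [wngwh,pjg,vpfon] add [mik] -> 5 lines: zpl mik txzqu oncbv anl
Hunk 3: at line 1 remove [mik,txzqu,oncbv] add [hedl,uyku,xzlp] -> 5 lines: zpl hedl uyku xzlp anl
Hunk 4: at line 3 remove [xzlp] add [aoc,ehpkn,zno] -> 7 lines: zpl hedl uyku aoc ehpkn zno anl
Hunk 5: at line 1 remove [uyku] add [xoqt,onuqh] -> 8 lines: zpl hedl xoqt onuqh aoc ehpkn zno anl
Hunk 6: at line 2 remove [onuqh] add [xxus,ctvya,jzn] -> 10 lines: zpl hedl xoqt xxus ctvya jzn aoc ehpkn zno anl
Hunk 7: at line 7 remove [ehpkn,zno] add [yqae] -> 9 lines: zpl hedl xoqt xxus ctvya jzn aoc yqae anl

Answer: zpl
hedl
xoqt
xxus
ctvya
jzn
aoc
yqae
anl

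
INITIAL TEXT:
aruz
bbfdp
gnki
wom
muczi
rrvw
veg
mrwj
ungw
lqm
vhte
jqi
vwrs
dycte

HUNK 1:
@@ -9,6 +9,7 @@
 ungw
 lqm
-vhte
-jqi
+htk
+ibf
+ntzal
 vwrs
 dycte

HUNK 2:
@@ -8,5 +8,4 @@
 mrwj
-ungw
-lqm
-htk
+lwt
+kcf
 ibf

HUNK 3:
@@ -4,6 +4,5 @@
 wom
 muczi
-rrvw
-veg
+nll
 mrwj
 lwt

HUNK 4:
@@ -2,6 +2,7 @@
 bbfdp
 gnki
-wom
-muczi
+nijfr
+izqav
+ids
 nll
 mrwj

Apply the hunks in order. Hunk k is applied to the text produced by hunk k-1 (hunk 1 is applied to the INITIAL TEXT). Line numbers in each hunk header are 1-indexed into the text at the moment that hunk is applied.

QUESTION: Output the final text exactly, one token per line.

Hunk 1: at line 9 remove [vhte,jqi] add [htk,ibf,ntzal] -> 15 lines: aruz bbfdp gnki wom muczi rrvw veg mrwj ungw lqm htk ibf ntzal vwrs dycte
Hunk 2: at line 8 remove [ungw,lqm,htk] add [lwt,kcf] -> 14 lines: aruz bbfdp gnki wom muczi rrvw veg mrwj lwt kcf ibf ntzal vwrs dycte
Hunk 3: at line 4 remove [rrvw,veg] add [nll] -> 13 lines: aruz bbfdp gnki wom muczi nll mrwj lwt kcf ibf ntzal vwrs dycte
Hunk 4: at line 2 remove [wom,muczi] add [nijfr,izqav,ids] -> 14 lines: aruz bbfdp gnki nijfr izqav ids nll mrwj lwt kcf ibf ntzal vwrs dycte

Answer: aruz
bbfdp
gnki
nijfr
izqav
ids
nll
mrwj
lwt
kcf
ibf
ntzal
vwrs
dycte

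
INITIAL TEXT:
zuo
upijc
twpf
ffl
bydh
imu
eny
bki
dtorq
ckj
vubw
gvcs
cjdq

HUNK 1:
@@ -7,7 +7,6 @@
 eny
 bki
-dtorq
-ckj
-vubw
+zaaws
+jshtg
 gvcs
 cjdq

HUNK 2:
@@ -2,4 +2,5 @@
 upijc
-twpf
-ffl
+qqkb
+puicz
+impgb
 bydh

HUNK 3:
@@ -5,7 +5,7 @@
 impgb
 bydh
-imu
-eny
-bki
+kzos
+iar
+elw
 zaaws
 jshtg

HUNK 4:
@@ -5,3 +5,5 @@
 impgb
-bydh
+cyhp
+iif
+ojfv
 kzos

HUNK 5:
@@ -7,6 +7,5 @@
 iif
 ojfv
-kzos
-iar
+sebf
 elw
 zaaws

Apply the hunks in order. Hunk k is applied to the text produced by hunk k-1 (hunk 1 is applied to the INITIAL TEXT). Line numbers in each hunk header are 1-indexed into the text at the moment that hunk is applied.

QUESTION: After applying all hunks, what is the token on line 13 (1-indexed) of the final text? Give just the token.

Hunk 1: at line 7 remove [dtorq,ckj,vubw] add [zaaws,jshtg] -> 12 lines: zuo upijc twpf ffl bydh imu eny bki zaaws jshtg gvcs cjdq
Hunk 2: at line 2 remove [twpf,ffl] add [qqkb,puicz,impgb] -> 13 lines: zuo upijc qqkb puicz impgb bydh imu eny bki zaaws jshtg gvcs cjdq
Hunk 3: at line 5 remove [imu,eny,bki] add [kzos,iar,elw] -> 13 lines: zuo upijc qqkb puicz impgb bydh kzos iar elw zaaws jshtg gvcs cjdq
Hunk 4: at line 5 remove [bydh] add [cyhp,iif,ojfv] -> 15 lines: zuo upijc qqkb puicz impgb cyhp iif ojfv kzos iar elw zaaws jshtg gvcs cjdq
Hunk 5: at line 7 remove [kzos,iar] add [sebf] -> 14 lines: zuo upijc qqkb puicz impgb cyhp iif ojfv sebf elw zaaws jshtg gvcs cjdq
Final line 13: gvcs

Answer: gvcs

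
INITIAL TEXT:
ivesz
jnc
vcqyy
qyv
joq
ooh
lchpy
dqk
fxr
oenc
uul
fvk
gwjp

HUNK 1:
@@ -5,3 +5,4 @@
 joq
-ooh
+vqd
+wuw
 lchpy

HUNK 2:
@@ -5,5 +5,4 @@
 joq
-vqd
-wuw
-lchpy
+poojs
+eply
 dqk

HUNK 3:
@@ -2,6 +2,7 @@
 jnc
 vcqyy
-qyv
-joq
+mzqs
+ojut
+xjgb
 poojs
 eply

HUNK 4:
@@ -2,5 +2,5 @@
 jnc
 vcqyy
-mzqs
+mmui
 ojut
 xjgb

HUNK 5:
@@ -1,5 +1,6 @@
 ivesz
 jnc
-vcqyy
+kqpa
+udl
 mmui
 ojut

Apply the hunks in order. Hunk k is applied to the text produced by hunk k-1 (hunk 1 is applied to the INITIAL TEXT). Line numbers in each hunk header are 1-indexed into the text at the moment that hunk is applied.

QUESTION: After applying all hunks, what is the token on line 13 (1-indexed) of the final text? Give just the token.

Hunk 1: at line 5 remove [ooh] add [vqd,wuw] -> 14 lines: ivesz jnc vcqyy qyv joq vqd wuw lchpy dqk fxr oenc uul fvk gwjp
Hunk 2: at line 5 remove [vqd,wuw,lchpy] add [poojs,eply] -> 13 lines: ivesz jnc vcqyy qyv joq poojs eply dqk fxr oenc uul fvk gwjp
Hunk 3: at line 2 remove [qyv,joq] add [mzqs,ojut,xjgb] -> 14 lines: ivesz jnc vcqyy mzqs ojut xjgb poojs eply dqk fxr oenc uul fvk gwjp
Hunk 4: at line 2 remove [mzqs] add [mmui] -> 14 lines: ivesz jnc vcqyy mmui ojut xjgb poojs eply dqk fxr oenc uul fvk gwjp
Hunk 5: at line 1 remove [vcqyy] add [kqpa,udl] -> 15 lines: ivesz jnc kqpa udl mmui ojut xjgb poojs eply dqk fxr oenc uul fvk gwjp
Final line 13: uul

Answer: uul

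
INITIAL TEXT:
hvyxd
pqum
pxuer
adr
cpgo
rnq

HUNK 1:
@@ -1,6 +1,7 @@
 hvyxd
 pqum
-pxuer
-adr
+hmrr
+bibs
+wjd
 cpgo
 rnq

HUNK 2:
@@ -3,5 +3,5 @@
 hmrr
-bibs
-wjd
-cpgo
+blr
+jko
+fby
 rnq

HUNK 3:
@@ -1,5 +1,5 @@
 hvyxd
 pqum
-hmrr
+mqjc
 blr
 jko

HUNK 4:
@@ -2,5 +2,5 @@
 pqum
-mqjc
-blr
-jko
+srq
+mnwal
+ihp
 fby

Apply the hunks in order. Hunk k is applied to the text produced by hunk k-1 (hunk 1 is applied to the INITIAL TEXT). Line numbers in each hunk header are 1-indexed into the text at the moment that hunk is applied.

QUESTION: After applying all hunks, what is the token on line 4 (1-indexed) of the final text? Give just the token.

Hunk 1: at line 1 remove [pxuer,adr] add [hmrr,bibs,wjd] -> 7 lines: hvyxd pqum hmrr bibs wjd cpgo rnq
Hunk 2: at line 3 remove [bibs,wjd,cpgo] add [blr,jko,fby] -> 7 lines: hvyxd pqum hmrr blr jko fby rnq
Hunk 3: at line 1 remove [hmrr] add [mqjc] -> 7 lines: hvyxd pqum mqjc blr jko fby rnq
Hunk 4: at line 2 remove [mqjc,blr,jko] add [srq,mnwal,ihp] -> 7 lines: hvyxd pqum srq mnwal ihp fby rnq
Final line 4: mnwal

Answer: mnwal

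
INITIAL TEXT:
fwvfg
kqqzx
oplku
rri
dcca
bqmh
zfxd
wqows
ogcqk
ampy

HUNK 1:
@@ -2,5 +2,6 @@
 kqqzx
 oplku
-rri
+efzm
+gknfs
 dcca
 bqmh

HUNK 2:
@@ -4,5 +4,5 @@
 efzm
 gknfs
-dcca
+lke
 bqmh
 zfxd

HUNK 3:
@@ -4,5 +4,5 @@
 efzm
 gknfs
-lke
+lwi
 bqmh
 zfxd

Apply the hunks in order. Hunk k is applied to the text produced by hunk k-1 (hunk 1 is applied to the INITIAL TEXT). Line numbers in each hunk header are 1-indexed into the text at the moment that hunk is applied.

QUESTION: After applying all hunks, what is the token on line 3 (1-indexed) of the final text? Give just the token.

Hunk 1: at line 2 remove [rri] add [efzm,gknfs] -> 11 lines: fwvfg kqqzx oplku efzm gknfs dcca bqmh zfxd wqows ogcqk ampy
Hunk 2: at line 4 remove [dcca] add [lke] -> 11 lines: fwvfg kqqzx oplku efzm gknfs lke bqmh zfxd wqows ogcqk ampy
Hunk 3: at line 4 remove [lke] add [lwi] -> 11 lines: fwvfg kqqzx oplku efzm gknfs lwi bqmh zfxd wqows ogcqk ampy
Final line 3: oplku

Answer: oplku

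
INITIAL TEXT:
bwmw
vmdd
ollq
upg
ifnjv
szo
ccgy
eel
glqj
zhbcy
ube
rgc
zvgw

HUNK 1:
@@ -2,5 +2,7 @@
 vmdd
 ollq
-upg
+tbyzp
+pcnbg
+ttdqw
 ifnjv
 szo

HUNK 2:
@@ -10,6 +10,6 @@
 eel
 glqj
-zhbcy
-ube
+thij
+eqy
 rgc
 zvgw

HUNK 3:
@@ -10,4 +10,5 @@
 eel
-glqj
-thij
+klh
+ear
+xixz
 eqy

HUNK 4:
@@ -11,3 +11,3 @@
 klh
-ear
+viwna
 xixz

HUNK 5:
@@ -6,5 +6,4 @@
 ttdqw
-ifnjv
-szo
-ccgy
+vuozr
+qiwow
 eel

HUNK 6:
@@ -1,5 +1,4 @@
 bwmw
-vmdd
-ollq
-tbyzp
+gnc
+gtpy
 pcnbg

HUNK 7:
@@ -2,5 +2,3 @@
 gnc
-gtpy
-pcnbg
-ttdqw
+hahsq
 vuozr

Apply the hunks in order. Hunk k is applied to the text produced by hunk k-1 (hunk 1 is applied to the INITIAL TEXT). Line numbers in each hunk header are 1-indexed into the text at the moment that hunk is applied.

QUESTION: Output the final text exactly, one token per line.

Hunk 1: at line 2 remove [upg] add [tbyzp,pcnbg,ttdqw] -> 15 lines: bwmw vmdd ollq tbyzp pcnbg ttdqw ifnjv szo ccgy eel glqj zhbcy ube rgc zvgw
Hunk 2: at line 10 remove [zhbcy,ube] add [thij,eqy] -> 15 lines: bwmw vmdd ollq tbyzp pcnbg ttdqw ifnjv szo ccgy eel glqj thij eqy rgc zvgw
Hunk 3: at line 10 remove [glqj,thij] add [klh,ear,xixz] -> 16 lines: bwmw vmdd ollq tbyzp pcnbg ttdqw ifnjv szo ccgy eel klh ear xixz eqy rgc zvgw
Hunk 4: at line 11 remove [ear] add [viwna] -> 16 lines: bwmw vmdd ollq tbyzp pcnbg ttdqw ifnjv szo ccgy eel klh viwna xixz eqy rgc zvgw
Hunk 5: at line 6 remove [ifnjv,szo,ccgy] add [vuozr,qiwow] -> 15 lines: bwmw vmdd ollq tbyzp pcnbg ttdqw vuozr qiwow eel klh viwna xixz eqy rgc zvgw
Hunk 6: at line 1 remove [vmdd,ollq,tbyzp] add [gnc,gtpy] -> 14 lines: bwmw gnc gtpy pcnbg ttdqw vuozr qiwow eel klh viwna xixz eqy rgc zvgw
Hunk 7: at line 2 remove [gtpy,pcnbg,ttdqw] add [hahsq] -> 12 lines: bwmw gnc hahsq vuozr qiwow eel klh viwna xixz eqy rgc zvgw

Answer: bwmw
gnc
hahsq
vuozr
qiwow
eel
klh
viwna
xixz
eqy
rgc
zvgw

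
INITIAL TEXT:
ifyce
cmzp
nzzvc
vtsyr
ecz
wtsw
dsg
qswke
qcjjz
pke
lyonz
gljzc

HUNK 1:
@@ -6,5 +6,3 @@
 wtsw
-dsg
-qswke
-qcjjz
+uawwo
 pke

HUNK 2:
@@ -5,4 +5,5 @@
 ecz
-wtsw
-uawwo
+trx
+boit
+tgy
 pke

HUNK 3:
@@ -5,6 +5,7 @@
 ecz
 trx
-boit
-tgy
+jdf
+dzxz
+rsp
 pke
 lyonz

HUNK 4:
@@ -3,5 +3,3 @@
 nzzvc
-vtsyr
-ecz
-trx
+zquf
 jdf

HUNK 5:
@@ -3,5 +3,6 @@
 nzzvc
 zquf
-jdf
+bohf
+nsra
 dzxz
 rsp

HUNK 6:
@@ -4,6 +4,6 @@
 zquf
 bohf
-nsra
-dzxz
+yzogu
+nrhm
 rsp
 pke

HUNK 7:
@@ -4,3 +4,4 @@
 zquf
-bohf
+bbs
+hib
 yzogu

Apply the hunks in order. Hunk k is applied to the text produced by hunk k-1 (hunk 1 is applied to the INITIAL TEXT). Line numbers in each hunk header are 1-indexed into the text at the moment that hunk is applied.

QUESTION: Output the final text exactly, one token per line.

Answer: ifyce
cmzp
nzzvc
zquf
bbs
hib
yzogu
nrhm
rsp
pke
lyonz
gljzc

Derivation:
Hunk 1: at line 6 remove [dsg,qswke,qcjjz] add [uawwo] -> 10 lines: ifyce cmzp nzzvc vtsyr ecz wtsw uawwo pke lyonz gljzc
Hunk 2: at line 5 remove [wtsw,uawwo] add [trx,boit,tgy] -> 11 lines: ifyce cmzp nzzvc vtsyr ecz trx boit tgy pke lyonz gljzc
Hunk 3: at line 5 remove [boit,tgy] add [jdf,dzxz,rsp] -> 12 lines: ifyce cmzp nzzvc vtsyr ecz trx jdf dzxz rsp pke lyonz gljzc
Hunk 4: at line 3 remove [vtsyr,ecz,trx] add [zquf] -> 10 lines: ifyce cmzp nzzvc zquf jdf dzxz rsp pke lyonz gljzc
Hunk 5: at line 3 remove [jdf] add [bohf,nsra] -> 11 lines: ifyce cmzp nzzvc zquf bohf nsra dzxz rsp pke lyonz gljzc
Hunk 6: at line 4 remove [nsra,dzxz] add [yzogu,nrhm] -> 11 lines: ifyce cmzp nzzvc zquf bohf yzogu nrhm rsp pke lyonz gljzc
Hunk 7: at line 4 remove [bohf] add [bbs,hib] -> 12 lines: ifyce cmzp nzzvc zquf bbs hib yzogu nrhm rsp pke lyonz gljzc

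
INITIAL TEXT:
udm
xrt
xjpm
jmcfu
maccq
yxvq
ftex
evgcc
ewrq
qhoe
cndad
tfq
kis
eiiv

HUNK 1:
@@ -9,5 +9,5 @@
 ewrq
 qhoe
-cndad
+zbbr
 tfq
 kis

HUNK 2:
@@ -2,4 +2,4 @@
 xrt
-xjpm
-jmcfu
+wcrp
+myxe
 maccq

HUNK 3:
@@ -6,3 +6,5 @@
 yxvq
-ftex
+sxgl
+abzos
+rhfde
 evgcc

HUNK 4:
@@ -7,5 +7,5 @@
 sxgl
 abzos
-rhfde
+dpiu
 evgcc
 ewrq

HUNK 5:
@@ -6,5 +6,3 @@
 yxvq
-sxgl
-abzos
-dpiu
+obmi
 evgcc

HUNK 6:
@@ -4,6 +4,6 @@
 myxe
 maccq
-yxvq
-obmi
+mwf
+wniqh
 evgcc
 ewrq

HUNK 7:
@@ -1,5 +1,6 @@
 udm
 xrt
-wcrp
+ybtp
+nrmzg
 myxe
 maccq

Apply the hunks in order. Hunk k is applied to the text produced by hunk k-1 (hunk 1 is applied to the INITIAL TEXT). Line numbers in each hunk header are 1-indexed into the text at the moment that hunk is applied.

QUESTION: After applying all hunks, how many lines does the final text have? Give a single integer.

Hunk 1: at line 9 remove [cndad] add [zbbr] -> 14 lines: udm xrt xjpm jmcfu maccq yxvq ftex evgcc ewrq qhoe zbbr tfq kis eiiv
Hunk 2: at line 2 remove [xjpm,jmcfu] add [wcrp,myxe] -> 14 lines: udm xrt wcrp myxe maccq yxvq ftex evgcc ewrq qhoe zbbr tfq kis eiiv
Hunk 3: at line 6 remove [ftex] add [sxgl,abzos,rhfde] -> 16 lines: udm xrt wcrp myxe maccq yxvq sxgl abzos rhfde evgcc ewrq qhoe zbbr tfq kis eiiv
Hunk 4: at line 7 remove [rhfde] add [dpiu] -> 16 lines: udm xrt wcrp myxe maccq yxvq sxgl abzos dpiu evgcc ewrq qhoe zbbr tfq kis eiiv
Hunk 5: at line 6 remove [sxgl,abzos,dpiu] add [obmi] -> 14 lines: udm xrt wcrp myxe maccq yxvq obmi evgcc ewrq qhoe zbbr tfq kis eiiv
Hunk 6: at line 4 remove [yxvq,obmi] add [mwf,wniqh] -> 14 lines: udm xrt wcrp myxe maccq mwf wniqh evgcc ewrq qhoe zbbr tfq kis eiiv
Hunk 7: at line 1 remove [wcrp] add [ybtp,nrmzg] -> 15 lines: udm xrt ybtp nrmzg myxe maccq mwf wniqh evgcc ewrq qhoe zbbr tfq kis eiiv
Final line count: 15

Answer: 15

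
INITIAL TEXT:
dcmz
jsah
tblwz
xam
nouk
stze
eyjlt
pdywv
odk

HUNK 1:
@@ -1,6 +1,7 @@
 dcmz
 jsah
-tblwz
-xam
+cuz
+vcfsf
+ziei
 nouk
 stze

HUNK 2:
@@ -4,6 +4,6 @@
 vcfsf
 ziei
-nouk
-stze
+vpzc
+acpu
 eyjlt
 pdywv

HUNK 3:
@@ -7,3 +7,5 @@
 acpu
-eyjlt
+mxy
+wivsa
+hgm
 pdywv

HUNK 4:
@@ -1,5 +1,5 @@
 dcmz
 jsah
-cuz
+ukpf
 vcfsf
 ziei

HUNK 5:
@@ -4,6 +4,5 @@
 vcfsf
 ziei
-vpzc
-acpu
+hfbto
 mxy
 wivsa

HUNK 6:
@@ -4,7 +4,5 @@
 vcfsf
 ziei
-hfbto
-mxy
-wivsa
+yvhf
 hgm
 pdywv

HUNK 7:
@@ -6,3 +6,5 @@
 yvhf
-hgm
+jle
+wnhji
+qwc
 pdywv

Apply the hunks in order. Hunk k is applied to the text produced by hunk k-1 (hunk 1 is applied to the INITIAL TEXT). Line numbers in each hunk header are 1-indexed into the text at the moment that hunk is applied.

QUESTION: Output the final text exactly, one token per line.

Answer: dcmz
jsah
ukpf
vcfsf
ziei
yvhf
jle
wnhji
qwc
pdywv
odk

Derivation:
Hunk 1: at line 1 remove [tblwz,xam] add [cuz,vcfsf,ziei] -> 10 lines: dcmz jsah cuz vcfsf ziei nouk stze eyjlt pdywv odk
Hunk 2: at line 4 remove [nouk,stze] add [vpzc,acpu] -> 10 lines: dcmz jsah cuz vcfsf ziei vpzc acpu eyjlt pdywv odk
Hunk 3: at line 7 remove [eyjlt] add [mxy,wivsa,hgm] -> 12 lines: dcmz jsah cuz vcfsf ziei vpzc acpu mxy wivsa hgm pdywv odk
Hunk 4: at line 1 remove [cuz] add [ukpf] -> 12 lines: dcmz jsah ukpf vcfsf ziei vpzc acpu mxy wivsa hgm pdywv odk
Hunk 5: at line 4 remove [vpzc,acpu] add [hfbto] -> 11 lines: dcmz jsah ukpf vcfsf ziei hfbto mxy wivsa hgm pdywv odk
Hunk 6: at line 4 remove [hfbto,mxy,wivsa] add [yvhf] -> 9 lines: dcmz jsah ukpf vcfsf ziei yvhf hgm pdywv odk
Hunk 7: at line 6 remove [hgm] add [jle,wnhji,qwc] -> 11 lines: dcmz jsah ukpf vcfsf ziei yvhf jle wnhji qwc pdywv odk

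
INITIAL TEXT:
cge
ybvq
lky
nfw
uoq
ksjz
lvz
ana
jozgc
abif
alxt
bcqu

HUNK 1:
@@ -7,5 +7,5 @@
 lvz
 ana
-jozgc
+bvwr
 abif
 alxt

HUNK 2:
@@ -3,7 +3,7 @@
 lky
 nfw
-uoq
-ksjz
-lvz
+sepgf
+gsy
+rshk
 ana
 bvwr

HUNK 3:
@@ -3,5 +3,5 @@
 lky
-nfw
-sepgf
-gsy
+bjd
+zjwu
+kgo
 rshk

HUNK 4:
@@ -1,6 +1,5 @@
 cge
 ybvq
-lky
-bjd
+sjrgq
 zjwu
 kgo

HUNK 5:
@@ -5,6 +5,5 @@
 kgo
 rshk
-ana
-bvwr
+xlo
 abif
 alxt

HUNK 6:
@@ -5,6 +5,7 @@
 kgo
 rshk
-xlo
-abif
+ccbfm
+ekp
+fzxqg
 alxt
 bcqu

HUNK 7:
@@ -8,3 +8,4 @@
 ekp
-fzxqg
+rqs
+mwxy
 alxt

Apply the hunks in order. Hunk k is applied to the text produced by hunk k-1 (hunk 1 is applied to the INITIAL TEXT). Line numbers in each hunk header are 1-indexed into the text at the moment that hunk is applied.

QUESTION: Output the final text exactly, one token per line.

Hunk 1: at line 7 remove [jozgc] add [bvwr] -> 12 lines: cge ybvq lky nfw uoq ksjz lvz ana bvwr abif alxt bcqu
Hunk 2: at line 3 remove [uoq,ksjz,lvz] add [sepgf,gsy,rshk] -> 12 lines: cge ybvq lky nfw sepgf gsy rshk ana bvwr abif alxt bcqu
Hunk 3: at line 3 remove [nfw,sepgf,gsy] add [bjd,zjwu,kgo] -> 12 lines: cge ybvq lky bjd zjwu kgo rshk ana bvwr abif alxt bcqu
Hunk 4: at line 1 remove [lky,bjd] add [sjrgq] -> 11 lines: cge ybvq sjrgq zjwu kgo rshk ana bvwr abif alxt bcqu
Hunk 5: at line 5 remove [ana,bvwr] add [xlo] -> 10 lines: cge ybvq sjrgq zjwu kgo rshk xlo abif alxt bcqu
Hunk 6: at line 5 remove [xlo,abif] add [ccbfm,ekp,fzxqg] -> 11 lines: cge ybvq sjrgq zjwu kgo rshk ccbfm ekp fzxqg alxt bcqu
Hunk 7: at line 8 remove [fzxqg] add [rqs,mwxy] -> 12 lines: cge ybvq sjrgq zjwu kgo rshk ccbfm ekp rqs mwxy alxt bcqu

Answer: cge
ybvq
sjrgq
zjwu
kgo
rshk
ccbfm
ekp
rqs
mwxy
alxt
bcqu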